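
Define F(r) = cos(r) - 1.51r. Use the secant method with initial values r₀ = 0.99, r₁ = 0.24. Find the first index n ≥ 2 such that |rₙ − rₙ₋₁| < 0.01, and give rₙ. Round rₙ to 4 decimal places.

F(0.99) = -0.946210, F(0.24) = 0.608938
r₂ = 0.240000 − 0.608938·(-0.750000)/(1.555148) = 0.533672;  |Δ| = 0.293672
F(0.533672) = 0.055100
r₃ = 0.533672 − 0.055100·(0.293672)/(-0.553838) = 0.562889;  |Δ| = 0.029217
F(0.562889) = -0.004245
r₄ = 0.562889 − (-0.004245)·(0.029217)/(-0.059345) = 0.560799;  |Δ| = 0.002090
|r₄ − r₃| = 0.002090 < 0.01

n = 4, rₙ = 0.5608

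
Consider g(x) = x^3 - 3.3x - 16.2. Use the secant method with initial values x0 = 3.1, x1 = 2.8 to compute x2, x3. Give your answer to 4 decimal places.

g(3.1) = 3.361000, g(2.8) = -3.488000
x2 = 2.800000 − (-3.488000)·(2.800000 − 3.100000) / (-3.488000 − 3.361000) = 2.800000 − (1.046400)/(-6.849000) = 2.952781
g(2.952781) = -0.199119
x3 = 2.952781 − (-0.199119)·(2.952781 − 2.800000) / (-0.199119 − (-3.488000)) = 2.952781 − (-0.030422)/(3.288881) = 2.962031

2.9528, 2.9620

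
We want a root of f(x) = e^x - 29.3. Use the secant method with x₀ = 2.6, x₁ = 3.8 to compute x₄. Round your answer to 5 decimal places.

3.38057

f(2.6) = -15.8362620, f(3.8) = 15.4011845
x₂ = 3.8000000 − 15.4011845·(3.8000000 − 2.6000000) / (15.4011845 − (-15.8362620)) = 3.8000000 − (18.4814214)/(31.2374465) = 3.2083568
f(3.2083568) = -4.5615962
x₃ = 3.2083568 − (-4.5615962)·(3.2083568 − 3.8000000) / (-4.5615962 − 15.4011845) = 3.2083568 − (2.6988372)/(-19.9627807) = 3.3435503
f(3.3435503) = -0.9805090
x₄ = 3.3435503 − (-0.9805090)·(3.3435503 − 3.2083568) / (-0.9805090 − (-4.5615962)) = 3.3435503 − (-0.1325584)/(3.5810872) = 3.3805665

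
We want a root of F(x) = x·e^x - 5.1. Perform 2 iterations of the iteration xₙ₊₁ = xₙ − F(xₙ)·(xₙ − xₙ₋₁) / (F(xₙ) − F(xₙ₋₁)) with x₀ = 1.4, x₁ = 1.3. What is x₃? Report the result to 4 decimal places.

1.3381

F(1.4) = 0.577280, F(1.3) = -0.329914
x₂ = 1.300000 − (-0.329914)·(1.300000 − 1.400000) / (-0.329914 − 0.577280) = 1.300000 − (0.032991)/(-0.907194) = 1.336366
F(1.336366) = -0.014869
x₃ = 1.336366 − (-0.014869)·(1.336366 − 1.300000) / (-0.014869 − (-0.329914)) = 1.336366 − (-0.000541)/(0.315045) = 1.338083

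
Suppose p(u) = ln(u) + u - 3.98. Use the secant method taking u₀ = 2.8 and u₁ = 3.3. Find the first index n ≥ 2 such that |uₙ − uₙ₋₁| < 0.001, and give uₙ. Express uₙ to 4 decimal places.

n = 4, uₙ = 2.9114

p(2.8) = -0.150381, p(3.3) = 0.513922
u₂ = 3.300000 − 0.513922·(0.500000)/(0.664303) = 2.913187;  |Δ| = 0.386813
p(2.913187) = 0.002434
u₃ = 2.913187 − 0.002434·(-0.386813)/(-0.511488) = 2.911346;  |Δ| = 0.001841
p(2.911346) = -0.000039
u₄ = 2.911346 − (-0.000039)·(-0.001841)/(-0.002473) = 2.911375;  |Δ| = 0.000029
|u₄ − u₃| = 0.000029 < 0.001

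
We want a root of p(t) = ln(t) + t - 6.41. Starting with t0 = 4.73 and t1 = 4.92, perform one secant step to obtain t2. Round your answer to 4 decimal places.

p(4.73) = -0.126075, p(4.92) = 0.103309
t2 = 4.920000 − 0.103309·(4.920000 − 4.730000) / (0.103309 − (-0.126075)) = 4.920000 − (0.019629)/(0.229383) = 4.834429

4.8344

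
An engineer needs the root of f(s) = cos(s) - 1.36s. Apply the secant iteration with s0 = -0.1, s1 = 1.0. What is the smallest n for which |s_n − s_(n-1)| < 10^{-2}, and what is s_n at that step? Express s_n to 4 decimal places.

n = 4, s_n = 0.6049

f(-0.1) = 1.131004, f(1.0) = -0.819698
s2 = 1.000000 − (-0.819698)·(1.100000)/(-1.950702) = 0.537773;  |Δ| = 0.462227
f(0.537773) = 0.127481
s3 = 0.537773 − 0.127481·(-0.462227)/(0.947178) = 0.599984;  |Δ| = 0.062211
f(0.599984) = 0.009367
s4 = 0.599984 − 0.009367·(0.062211)/(-0.118114) = 0.604917;  |Δ| = 0.004933
|s4 − s3| = 0.004933 < 10^{-2}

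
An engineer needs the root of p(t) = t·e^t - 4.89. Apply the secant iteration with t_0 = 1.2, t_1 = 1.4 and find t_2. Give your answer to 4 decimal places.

1.3070

p(1.2) = -0.905860, p(1.4) = 0.787280
t_2 = 1.400000 − 0.787280·(1.400000 − 1.200000) / (0.787280 − (-0.905860)) = 1.400000 − (0.157456)/(1.693140) = 1.307004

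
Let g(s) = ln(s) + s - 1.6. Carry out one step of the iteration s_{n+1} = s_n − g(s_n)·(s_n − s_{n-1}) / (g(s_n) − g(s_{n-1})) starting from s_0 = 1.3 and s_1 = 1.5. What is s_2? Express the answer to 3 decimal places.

g(1.3) = -0.03764, g(1.5) = 0.30547
s_2 = 1.50000 − 0.30547·(1.50000 − 1.30000) / (0.30547 − (-0.03764)) = 1.50000 − (0.06109)/(0.34310) = 1.32194

1.322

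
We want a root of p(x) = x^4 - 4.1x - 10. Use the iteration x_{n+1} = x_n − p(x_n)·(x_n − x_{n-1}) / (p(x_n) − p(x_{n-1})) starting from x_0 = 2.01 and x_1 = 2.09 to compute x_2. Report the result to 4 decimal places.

p(2.01) = -1.918592, p(2.09) = 0.511298
x_2 = 2.090000 − 0.511298·(2.090000 − 2.010000) / (0.511298 − (-1.918592)) = 2.090000 − (0.040904)/(2.429890) = 2.073166

2.0732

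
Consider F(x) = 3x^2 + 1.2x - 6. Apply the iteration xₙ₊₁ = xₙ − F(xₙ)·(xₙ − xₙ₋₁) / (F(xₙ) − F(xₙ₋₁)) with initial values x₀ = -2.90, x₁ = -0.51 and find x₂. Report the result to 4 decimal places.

-1.1558

F(-2.90) = 15.750000, F(-0.51) = -5.831700
x₂ = -0.510000 − (-5.831700)·(-0.510000 − (-2.900000)) / (-5.831700 − 15.750000) = -0.510000 − (-13.937763)/(-21.581700) = -1.155814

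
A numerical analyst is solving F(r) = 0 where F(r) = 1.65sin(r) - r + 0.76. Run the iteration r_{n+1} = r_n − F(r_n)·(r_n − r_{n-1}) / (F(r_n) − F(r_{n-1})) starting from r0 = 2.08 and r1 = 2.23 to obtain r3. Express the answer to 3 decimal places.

F(2.08) = 0.12067, F(2.23) = -0.16571
r2 = 2.23000 − (-0.16571)·(2.23000 − 2.08000) / (-0.16571 − 0.12067) = 2.23000 − (-0.02486)/(-0.28638) = 2.14320
F(2.14320) = 0.00378
r3 = 2.14320 − 0.00378·(2.14320 − 2.23000) / (0.00378 − (-0.16571)) = 2.14320 − (-0.00033)/(0.16949) = 2.14514

2.145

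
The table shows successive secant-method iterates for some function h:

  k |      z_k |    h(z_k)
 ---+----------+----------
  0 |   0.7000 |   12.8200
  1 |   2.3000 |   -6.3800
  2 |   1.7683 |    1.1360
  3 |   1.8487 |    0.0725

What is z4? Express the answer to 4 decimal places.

1.8542

z4 = 1.8487 − 0.0725·(1.8487 − 1.7683) / (0.0725 − 1.1360)
   = 1.8487 − (0.005829)/(-1.063500) = 1.854181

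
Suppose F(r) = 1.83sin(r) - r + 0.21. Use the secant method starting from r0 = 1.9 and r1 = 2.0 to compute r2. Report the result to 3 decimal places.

F(1.9) = 0.04173, F(2.0) = -0.12599
r2 = 2.00000 − (-0.12599)·(2.00000 − 1.90000) / (-0.12599 − 0.04173) = 2.00000 − (-0.01260)/(-0.16771) = 1.92488

1.925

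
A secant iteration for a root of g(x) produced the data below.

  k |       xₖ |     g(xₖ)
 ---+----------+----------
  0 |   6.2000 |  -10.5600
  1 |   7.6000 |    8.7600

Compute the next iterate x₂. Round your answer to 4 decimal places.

x₂ = 7.6000 − 8.7600·(7.6000 − 6.2000) / (8.7600 − (-10.5600))
   = 7.6000 − (12.264000)/(19.320000) = 6.965217

6.9652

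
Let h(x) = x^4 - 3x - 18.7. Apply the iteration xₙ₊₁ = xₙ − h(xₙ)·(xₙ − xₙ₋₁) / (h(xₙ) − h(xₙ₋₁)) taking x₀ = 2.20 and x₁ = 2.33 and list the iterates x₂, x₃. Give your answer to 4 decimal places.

h(2.20) = -1.874400, h(2.33) = 3.782955
x₂ = 2.330000 − 3.782955·(2.330000 − 2.200000) / (3.782955 − (-1.874400)) = 2.330000 − (0.491784)/(5.657355) = 2.243072
h(2.243072) = -0.114524
x₃ = 2.243072 − (-0.114524)·(2.243072 − 2.330000) / (-0.114524 − 3.782955) = 2.243072 − (0.009955)/(-3.897479) = 2.245626

2.2431, 2.2456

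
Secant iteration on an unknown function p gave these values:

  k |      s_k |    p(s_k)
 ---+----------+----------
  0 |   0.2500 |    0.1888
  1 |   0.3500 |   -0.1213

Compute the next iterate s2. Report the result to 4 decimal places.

s2 = 0.3500 − (-0.1213)·(0.3500 − 0.2500) / (-0.1213 − 0.1888)
   = 0.3500 − (-0.012130)/(-0.310100) = 0.310884

0.3109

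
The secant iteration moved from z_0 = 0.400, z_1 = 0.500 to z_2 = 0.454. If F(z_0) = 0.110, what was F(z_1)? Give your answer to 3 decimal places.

-0.094

The secant line through (0.400, 0.110) and (0.500, F(z_1)) crosses zero at z_2 = 0.454.
So (0.400, 0.110), (0.500, F(z_1)), (0.454, 0) are collinear:
F(z_1) = 0.110 · (0.500 − 0.454) / (0.400 − 0.454) = 0.110 · (0.04600)/(-0.05400) = -0.09370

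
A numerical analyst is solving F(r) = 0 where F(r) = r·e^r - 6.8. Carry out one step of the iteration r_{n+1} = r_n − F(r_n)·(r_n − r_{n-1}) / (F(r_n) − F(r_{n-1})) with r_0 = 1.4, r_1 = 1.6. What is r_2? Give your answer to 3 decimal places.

1.500

F(1.4) = -1.12272, F(1.6) = 1.12485
r_2 = 1.60000 − 1.12485·(1.60000 − 1.40000) / (1.12485 − (-1.12272)) = 1.60000 − (0.22497)/(2.24757) = 1.49991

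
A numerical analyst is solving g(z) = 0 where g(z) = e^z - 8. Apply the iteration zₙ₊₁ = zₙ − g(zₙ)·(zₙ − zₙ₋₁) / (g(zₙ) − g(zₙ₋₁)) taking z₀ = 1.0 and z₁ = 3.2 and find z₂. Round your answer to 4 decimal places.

g(1.0) = -5.281718, g(3.2) = 16.532530
z₂ = 3.200000 − 16.532530·(3.200000 − 1.000000) / (16.532530 − (-5.281718)) = 3.200000 − (36.371566)/(21.814248) = 1.532669

1.5327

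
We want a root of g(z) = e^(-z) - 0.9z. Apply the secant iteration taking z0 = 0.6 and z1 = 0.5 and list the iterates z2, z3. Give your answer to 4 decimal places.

g(0.6) = 0.008812, g(0.5) = 0.156531
z2 = 0.500000 − 0.156531·(0.500000 − 0.600000) / (0.156531 − 0.008812) = 0.500000 − (-0.015653)/(0.147719) = 0.605965
g(0.605965) = 0.000179
z3 = 0.605965 − 0.000179·(0.605965 − 0.500000) / (0.000179 − 0.156531) = 0.605965 − (0.000019)/(-0.156352) = 0.606086

0.6060, 0.6061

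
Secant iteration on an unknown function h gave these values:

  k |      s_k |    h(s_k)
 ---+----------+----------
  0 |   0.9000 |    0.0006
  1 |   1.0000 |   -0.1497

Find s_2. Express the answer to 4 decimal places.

s_2 = 1.0000 − (-0.1497)·(1.0000 − 0.9000) / (-0.1497 − 0.0006)
   = 1.0000 − (-0.014970)/(-0.150300) = 0.900399

0.9004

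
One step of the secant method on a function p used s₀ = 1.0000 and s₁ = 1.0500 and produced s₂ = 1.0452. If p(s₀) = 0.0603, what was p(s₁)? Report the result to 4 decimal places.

-0.0064

The secant line through (1.0000, 0.0603) and (1.0500, p(s₁)) crosses zero at s₂ = 1.0452.
So (1.0000, 0.0603), (1.0500, p(s₁)), (1.0452, 0) are collinear:
p(s₁) = 0.0603 · (1.0500 − 1.0452) / (1.0000 − 1.0452) = 0.0603 · (0.004800)/(-0.045200) = -0.006404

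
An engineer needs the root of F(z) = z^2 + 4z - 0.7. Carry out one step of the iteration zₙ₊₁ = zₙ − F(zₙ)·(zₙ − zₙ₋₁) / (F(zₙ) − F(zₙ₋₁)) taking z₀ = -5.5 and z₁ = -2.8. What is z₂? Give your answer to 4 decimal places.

-3.7442

F(-5.5) = 7.550000, F(-2.8) = -4.060000
z₂ = -2.800000 − (-4.060000)·(-2.800000 − (-5.500000)) / (-4.060000 − 7.550000) = -2.800000 − (-10.962000)/(-11.610000) = -3.744186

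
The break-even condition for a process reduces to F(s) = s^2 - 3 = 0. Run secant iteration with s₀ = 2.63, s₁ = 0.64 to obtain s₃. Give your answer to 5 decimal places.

1.89009

F(2.63) = 3.9169000, F(0.64) = -2.5904000
s₂ = 0.6400000 − (-2.5904000)·(0.6400000 − 2.6300000) / (-2.5904000 − 3.9169000) = 0.6400000 − (5.1548960)/(-6.5073000) = 1.4321713
F(1.4321713) = -0.9488855
s₃ = 1.4321713 − (-0.9488855)·(1.4321713 − 0.6400000) / (-0.9488855 − (-2.5904000)) = 1.4321713 − (-0.7516798)/(1.6415145) = 1.8900897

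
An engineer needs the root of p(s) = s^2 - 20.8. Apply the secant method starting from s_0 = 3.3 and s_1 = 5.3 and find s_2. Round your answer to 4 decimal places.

4.4523

p(3.3) = -9.910000, p(5.3) = 7.290000
s_2 = 5.300000 − 7.290000·(5.300000 − 3.300000) / (7.290000 − (-9.910000)) = 5.300000 − (14.580000)/(17.200000) = 4.452326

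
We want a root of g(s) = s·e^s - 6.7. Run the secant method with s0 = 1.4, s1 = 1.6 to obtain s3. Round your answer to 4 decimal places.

1.4975

g(1.4) = -1.022720, g(1.6) = 1.224852
s2 = 1.600000 − 1.224852·(1.600000 − 1.400000) / (1.224852 − (-1.022720)) = 1.600000 − (0.244970)/(2.247572) = 1.491007
g(1.491007) = -0.077598
s3 = 1.491007 − (-0.077598)·(1.491007 − 1.600000) / (-0.077598 − 1.224852) = 1.491007 − (0.008458)/(-1.302450) = 1.497500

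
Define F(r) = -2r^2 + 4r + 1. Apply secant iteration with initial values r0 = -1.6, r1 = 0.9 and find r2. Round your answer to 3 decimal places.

0.348

F(-1.6) = -10.52000, F(0.9) = 2.98000
r2 = 0.90000 − 2.98000·(0.90000 − (-1.60000)) / (2.98000 − (-10.52000)) = 0.90000 − (7.45000)/(13.50000) = 0.34815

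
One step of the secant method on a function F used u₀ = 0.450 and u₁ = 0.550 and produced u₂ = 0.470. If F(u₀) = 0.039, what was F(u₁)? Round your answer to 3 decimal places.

The secant line through (0.450, 0.039) and (0.550, F(u₁)) crosses zero at u₂ = 0.470.
So (0.450, 0.039), (0.550, F(u₁)), (0.470, 0) are collinear:
F(u₁) = 0.039 · (0.550 − 0.470) / (0.450 − 0.470) = 0.039 · (0.08000)/(-0.02000) = -0.15600

-0.156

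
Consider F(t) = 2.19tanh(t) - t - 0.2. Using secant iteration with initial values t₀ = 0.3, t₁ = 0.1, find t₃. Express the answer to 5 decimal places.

F(0.3) = 0.1379746, F(0.1) = -0.0817271
t₂ = 0.1000000 − (-0.0817271)·(0.1000000 − 0.3000000) / (-0.0817271 − 0.1379746) = 0.1000000 − (0.0163454)/(-0.2197017) = 0.1743982
F(0.1743982) = 0.0037083
t₃ = 0.1743982 − 0.0037083·(0.1743982 − 0.1000000) / (0.0037083 − (-0.0817271)) = 0.1743982 − (0.0002759)/(0.0854354) = 0.1711690

0.17117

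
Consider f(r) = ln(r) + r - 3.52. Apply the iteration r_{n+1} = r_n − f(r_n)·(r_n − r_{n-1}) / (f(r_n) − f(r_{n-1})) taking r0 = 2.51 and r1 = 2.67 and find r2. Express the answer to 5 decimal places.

f(2.51) = -0.0897172, f(2.67) = 0.1320785
r2 = 2.6700000 − 0.1320785·(2.6700000 − 2.5100000) / (0.1320785 − (-0.0897172)) = 2.6700000 − (0.0211326)/(0.2217957) = 2.5747206

2.57472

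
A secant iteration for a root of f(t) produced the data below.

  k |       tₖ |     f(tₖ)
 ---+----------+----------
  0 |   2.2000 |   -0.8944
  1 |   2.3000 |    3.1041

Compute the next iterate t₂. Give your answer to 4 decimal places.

t₂ = 2.3000 − 3.1041·(2.3000 − 2.2000) / (3.1041 − (-0.8944))
   = 2.3000 − (0.310410)/(3.998500) = 2.222368

2.2224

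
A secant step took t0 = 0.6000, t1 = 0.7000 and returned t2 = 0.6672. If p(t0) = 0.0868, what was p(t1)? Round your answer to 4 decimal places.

The secant line through (0.6000, 0.0868) and (0.7000, p(t1)) crosses zero at t2 = 0.6672.
So (0.6000, 0.0868), (0.7000, p(t1)), (0.6672, 0) are collinear:
p(t1) = 0.0868 · (0.7000 − 0.6672) / (0.6000 − 0.6672) = 0.0868 · (0.032800)/(-0.067200) = -0.042367

-0.0424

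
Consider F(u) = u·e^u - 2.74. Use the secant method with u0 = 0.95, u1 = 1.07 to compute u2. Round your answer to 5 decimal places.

1.00132

F(0.95) = -0.2835758, F(1.07) = 0.3794561
u2 = 1.0700000 − 0.3794561·(1.0700000 − 0.9500000) / (0.3794561 − (-0.2835758)) = 1.0700000 − (0.0455347)/(0.6630319) = 1.0013235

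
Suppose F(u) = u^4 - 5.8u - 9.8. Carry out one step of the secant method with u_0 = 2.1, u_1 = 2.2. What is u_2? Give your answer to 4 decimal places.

2.1745

F(2.1) = -2.531900, F(2.2) = 0.865600
u_2 = 2.200000 − 0.865600·(2.200000 − 2.100000) / (0.865600 − (-2.531900)) = 2.200000 − (0.086560)/(3.397500) = 2.174522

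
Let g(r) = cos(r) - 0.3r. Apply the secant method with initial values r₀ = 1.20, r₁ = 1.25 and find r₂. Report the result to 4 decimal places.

1.2019

g(1.20) = 0.002358, g(1.25) = -0.059678
r₂ = 1.250000 − (-0.059678)·(1.250000 − 1.200000) / (-0.059678 − 0.002358) = 1.250000 − (-0.002984)/(-0.062035) = 1.201900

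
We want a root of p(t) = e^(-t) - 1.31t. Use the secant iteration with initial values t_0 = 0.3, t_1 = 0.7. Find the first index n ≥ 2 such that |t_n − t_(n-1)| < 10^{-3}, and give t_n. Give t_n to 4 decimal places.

n = 4, t_n = 0.4748

p(0.3) = 0.347818, p(0.7) = -0.420415
t_2 = 0.700000 − (-0.420415)·(0.400000)/(-0.768233) = 0.481100;  |Δ| = 0.218900
p(0.481100) = -0.012139
t_3 = 0.481100 − (-0.012139)·(-0.218900)/(0.408276) = 0.474592;  |Δ| = 0.006508
p(0.474592) = 0.000423
t_4 = 0.474592 − 0.000423·(-0.006508)/(0.012562) = 0.474811;  |Δ| = 0.000219
|t_4 − t_3| = 0.000219 < 10^{-3}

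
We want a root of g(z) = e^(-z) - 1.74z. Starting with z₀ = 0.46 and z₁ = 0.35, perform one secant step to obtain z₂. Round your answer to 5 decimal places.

g(0.46) = -0.1691164, g(0.35) = 0.0956881
z₂ = 0.3500000 − 0.0956881·(0.3500000 − 0.4600000) / (0.0956881 − (-0.1691164)) = 0.3500000 − (-0.0105257)/(0.2648044) = 0.3897489

0.38975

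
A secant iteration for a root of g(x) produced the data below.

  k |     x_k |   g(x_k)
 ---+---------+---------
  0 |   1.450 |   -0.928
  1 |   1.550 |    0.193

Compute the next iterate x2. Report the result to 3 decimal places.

1.533

x2 = 1.550 − 0.193·(1.550 − 1.450) / (0.193 − (-0.928))
   = 1.550 − (0.01930)/(1.12100) = 1.53278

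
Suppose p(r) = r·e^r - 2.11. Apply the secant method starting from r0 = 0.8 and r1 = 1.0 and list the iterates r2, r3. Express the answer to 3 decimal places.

p(0.8) = -0.32957, p(1.0) = 0.60828
r2 = 1.00000 − 0.60828·(1.00000 − 0.80000) / (0.60828 − (-0.32957)) = 1.00000 − (0.12166)/(0.93785) = 0.87028
p(0.87028) = -0.03213
r3 = 0.87028 − (-0.03213)·(0.87028 − 1.00000) / (-0.03213 − 0.60828) = 0.87028 − (0.00417)/(-0.64041) = 0.87679

0.870, 0.877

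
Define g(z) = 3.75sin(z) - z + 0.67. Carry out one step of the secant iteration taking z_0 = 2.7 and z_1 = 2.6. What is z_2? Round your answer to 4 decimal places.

2.6007

g(2.7) = -0.427325, g(2.6) = 0.003130
z_2 = 2.600000 − 0.003130·(2.600000 − 2.700000) / (0.003130 − (-0.427325)) = 2.600000 − (-0.000313)/(0.430456) = 2.600727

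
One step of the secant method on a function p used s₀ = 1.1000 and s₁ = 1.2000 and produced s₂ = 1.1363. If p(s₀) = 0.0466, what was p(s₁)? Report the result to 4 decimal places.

-0.0818

The secant line through (1.1000, 0.0466) and (1.2000, p(s₁)) crosses zero at s₂ = 1.1363.
So (1.1000, 0.0466), (1.2000, p(s₁)), (1.1363, 0) are collinear:
p(s₁) = 0.0466 · (1.2000 − 1.1363) / (1.1000 − 1.1363) = 0.0466 · (0.063700)/(-0.036300) = -0.081775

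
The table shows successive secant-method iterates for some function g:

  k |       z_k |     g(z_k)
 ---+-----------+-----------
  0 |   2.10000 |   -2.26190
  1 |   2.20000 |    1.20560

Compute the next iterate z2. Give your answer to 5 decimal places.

z2 = 2.20000 − 1.20560·(2.20000 − 2.10000) / (1.20560 − (-2.26190))
   = 2.20000 − (0.1205600)/(3.4675000) = 2.1652314

2.16523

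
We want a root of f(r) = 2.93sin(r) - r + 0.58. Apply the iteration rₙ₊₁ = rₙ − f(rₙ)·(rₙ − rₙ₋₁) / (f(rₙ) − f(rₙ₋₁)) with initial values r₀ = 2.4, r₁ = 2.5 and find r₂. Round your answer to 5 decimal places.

f(2.4) = 0.1591071, f(2.5) = -0.1664766
r₂ = 2.5000000 − (-0.1664766)·(2.5000000 − 2.4000000) / (-0.1664766 − 0.1591071) = 2.5000000 − (-0.0166477)/(-0.3255837) = 2.4488683

2.44887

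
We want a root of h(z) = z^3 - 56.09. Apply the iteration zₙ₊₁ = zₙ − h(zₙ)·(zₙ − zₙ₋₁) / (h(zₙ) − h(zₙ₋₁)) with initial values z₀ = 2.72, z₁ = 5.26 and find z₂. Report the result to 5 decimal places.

h(2.72) = -35.9663520, h(5.26) = 89.4415760
z₂ = 5.2600000 − 89.4415760·(5.2600000 − 2.7200000) / (89.4415760 − (-35.9663520)) = 5.2600000 − (227.1816030)/(125.4079280) = 3.4484590

3.44846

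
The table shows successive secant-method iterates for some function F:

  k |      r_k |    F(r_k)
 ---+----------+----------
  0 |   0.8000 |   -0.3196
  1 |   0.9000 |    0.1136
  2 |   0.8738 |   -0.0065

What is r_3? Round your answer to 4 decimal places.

0.8752

r_3 = 0.8738 − (-0.0065)·(0.8738 − 0.9000) / (-0.0065 − 0.1136)
   = 0.8738 − (0.000170)/(-0.120100) = 0.875218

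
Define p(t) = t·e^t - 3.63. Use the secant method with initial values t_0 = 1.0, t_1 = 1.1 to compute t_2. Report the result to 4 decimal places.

1.1555

p(1.0) = -0.911718, p(1.1) = -0.325417
t_2 = 1.100000 − (-0.325417)·(1.100000 − 1.000000) / (-0.325417 − (-0.911718)) = 1.100000 − (-0.032542)/(0.586301) = 1.155503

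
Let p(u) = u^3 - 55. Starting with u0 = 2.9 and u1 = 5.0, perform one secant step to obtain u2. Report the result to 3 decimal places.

3.539

p(2.9) = -30.61100, p(5.0) = 70.00000
u2 = 5.00000 − 70.00000·(5.00000 − 2.90000) / (70.00000 − (-30.61100)) = 5.00000 − (147.00000)/(100.61100) = 3.53893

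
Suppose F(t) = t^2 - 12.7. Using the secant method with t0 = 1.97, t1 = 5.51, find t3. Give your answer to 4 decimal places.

3.4705

F(1.97) = -8.819100, F(5.51) = 17.660100
t2 = 5.510000 − 17.660100·(5.510000 − 1.970000) / (17.660100 − (-8.819100)) = 5.510000 − (62.516754)/(26.479200) = 3.149024
F(3.149024) = -2.783647
t3 = 3.149024 − (-2.783647)·(3.149024 − 5.510000) / (-2.783647 − 17.660100) = 3.149024 − (6.572125)/(-20.443747) = 3.470498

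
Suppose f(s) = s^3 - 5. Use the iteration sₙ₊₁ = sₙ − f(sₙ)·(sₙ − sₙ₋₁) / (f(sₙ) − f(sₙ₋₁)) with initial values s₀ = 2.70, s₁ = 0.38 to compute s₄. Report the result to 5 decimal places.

1.17894

f(2.70) = 14.6830000, f(0.38) = -4.9451280
s₂ = 0.3800000 − (-4.9451280)·(0.3800000 − 2.7000000) / (-4.9451280 − 14.6830000) = 0.3800000 − (11.4726970)/(-19.6281280) = 0.9645029
f(0.9645029) = -4.1027560
s₃ = 0.9645029 − (-4.1027560)·(0.9645029 − 0.3800000) / (-4.1027560 − (-4.9451280)) = 0.9645029 − (-2.3980726)/(0.8423720) = 3.8113124
f(3.8113124) = 50.3635131
s₄ = 3.8113124 − 50.3635131·(3.8113124 − 0.9645029) / (50.3635131 − (-4.1027560)) = 3.8113124 − (143.3753292)/(54.4662691) = 1.1789432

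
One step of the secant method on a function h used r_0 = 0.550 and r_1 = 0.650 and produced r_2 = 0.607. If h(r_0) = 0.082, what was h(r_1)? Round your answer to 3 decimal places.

The secant line through (0.550, 0.082) and (0.650, h(r_1)) crosses zero at r_2 = 0.607.
So (0.550, 0.082), (0.650, h(r_1)), (0.607, 0) are collinear:
h(r_1) = 0.082 · (0.650 − 0.607) / (0.550 − 0.607) = 0.082 · (0.04300)/(-0.05700) = -0.06186

-0.062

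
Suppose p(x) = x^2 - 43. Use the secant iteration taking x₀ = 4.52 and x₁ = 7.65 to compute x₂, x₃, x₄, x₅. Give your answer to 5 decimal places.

p(4.52) = -22.5696000, p(7.65) = 15.5225000
x₂ = 7.6500000 − 15.5225000·(7.6500000 − 4.5200000) / (15.5225000 − (-22.5696000)) = 7.6500000 − (48.5854250)/(38.0921000) = 6.3745275
p(6.3745275) = -2.3653988
x₃ = 6.3745275 − (-2.3653988)·(6.3745275 − 7.6500000) / (-2.3653988 − 15.5225000) = 6.3745275 − (3.0170011)/(-17.8878988) = 6.5431891
p(6.5431891) = -0.1866765
x₄ = 6.5431891 − (-0.1866765)·(6.5431891 − 6.3745275) / (-0.1866765 − (-2.3653988)) = 6.5431891 − (-0.0314851)/(2.1787223) = 6.5576403
p(6.5576403) = 0.0026462
x₅ = 6.5576403 − 0.0026462·(6.5576403 − 6.5431891) / (0.0026462 − (-0.1866765)) = 6.5576403 − (0.0000382)/(0.1893227) = 6.5574383

6.37453, 6.54319, 6.55764, 6.55744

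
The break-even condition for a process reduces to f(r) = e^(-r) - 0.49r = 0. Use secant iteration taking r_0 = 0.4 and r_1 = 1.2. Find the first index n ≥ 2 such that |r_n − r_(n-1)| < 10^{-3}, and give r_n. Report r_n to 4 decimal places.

n = 5, r_n = 0.8619

f(0.4) = 0.474320, f(1.2) = -0.286806
r_2 = 1.200000 − (-0.286806)·(0.800000)/(-0.761126) = 0.898546;  |Δ| = 0.301454
f(0.898546) = -0.033126
r_3 = 0.898546 − (-0.033126)·(-0.301454)/(0.253680) = 0.859181;  |Δ| = 0.039365
f(0.859181) = 0.002510
r_4 = 0.859181 − 0.002510·(-0.039365)/(0.035636) = 0.861954;  |Δ| = 0.002773
f(0.861954) = -0.000021
r_5 = 0.861954 − (-0.000021)·(0.002773)/(-0.002531) = 0.861931;  |Δ| = 0.000023
|r_5 − r_4| = 0.000023 < 10^{-3}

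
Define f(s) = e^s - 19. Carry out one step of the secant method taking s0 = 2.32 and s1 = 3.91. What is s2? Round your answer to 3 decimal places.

f(2.32) = -8.82433, f(3.91) = 30.89895
s2 = 3.91000 − 30.89895·(3.91000 − 2.32000) / (30.89895 − (-8.82433)) = 3.91000 − (49.12933)/(39.72328) = 2.67321

2.673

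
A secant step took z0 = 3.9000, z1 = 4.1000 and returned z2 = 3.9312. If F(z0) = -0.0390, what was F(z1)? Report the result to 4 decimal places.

0.2110

The secant line through (3.9000, -0.0390) and (4.1000, F(z1)) crosses zero at z2 = 3.9312.
So (3.9000, -0.0390), (4.1000, F(z1)), (3.9312, 0) are collinear:
F(z1) = -0.0390 · (4.1000 − 3.9312) / (3.9000 − 3.9312) = -0.0390 · (0.168800)/(-0.031200) = 0.211000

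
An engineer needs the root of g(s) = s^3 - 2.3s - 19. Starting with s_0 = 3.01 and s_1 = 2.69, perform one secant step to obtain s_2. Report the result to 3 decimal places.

2.949

g(3.01) = 1.34790, g(2.69) = -5.72189
s_2 = 2.69000 − (-5.72189)·(2.69000 − 3.01000) / (-5.72189 − 1.34790) = 2.69000 − (1.83101)/(-7.06979) = 2.94899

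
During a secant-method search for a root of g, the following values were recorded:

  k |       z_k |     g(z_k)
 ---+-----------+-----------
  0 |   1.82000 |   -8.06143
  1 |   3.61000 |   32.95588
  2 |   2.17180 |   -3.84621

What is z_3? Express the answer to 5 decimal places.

z_3 = 2.17180 − (-3.84621)·(2.17180 − 3.61000) / (-3.84621 − 32.95588)
   = 2.17180 − (5.5316192)/(-36.8020900) = 2.3221072

2.32211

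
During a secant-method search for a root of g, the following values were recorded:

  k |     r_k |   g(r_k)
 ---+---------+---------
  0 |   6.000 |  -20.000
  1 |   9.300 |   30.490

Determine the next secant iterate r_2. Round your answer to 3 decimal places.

7.307

r_2 = 9.300 − 30.490·(9.300 − 6.000) / (30.490 − (-20.000))
   = 9.300 − (100.61700)/(50.49000) = 7.30719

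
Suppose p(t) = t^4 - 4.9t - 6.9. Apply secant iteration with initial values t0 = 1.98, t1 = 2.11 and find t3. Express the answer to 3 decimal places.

p(1.98) = -1.23246, p(2.11) = 2.58219
t2 = 2.11000 − 2.58219·(2.11000 − 1.98000) / (2.58219 − (-1.23246)) = 2.11000 − (0.33569)/(3.81466) = 2.02200
p(2.02200) = -0.09206
t3 = 2.02200 − (-0.09206)·(2.02200 − 2.11000) / (-0.09206 − 2.58219) = 2.02200 − (0.00810)/(-2.67426) = 2.02503

2.025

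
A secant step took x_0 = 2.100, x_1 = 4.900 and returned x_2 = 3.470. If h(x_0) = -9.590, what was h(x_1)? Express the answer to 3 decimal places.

The secant line through (2.100, -9.590) and (4.900, h(x_1)) crosses zero at x_2 = 3.470.
So (2.100, -9.590), (4.900, h(x_1)), (3.470, 0) are collinear:
h(x_1) = -9.590 · (4.900 − 3.470) / (2.100 − 3.470) = -9.590 · (1.43000)/(-1.37000) = 10.01000

10.010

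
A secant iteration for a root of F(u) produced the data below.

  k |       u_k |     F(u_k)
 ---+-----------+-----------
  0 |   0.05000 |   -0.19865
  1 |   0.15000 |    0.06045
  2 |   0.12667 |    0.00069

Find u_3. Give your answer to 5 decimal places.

0.12640

u_3 = 0.12667 − 0.00069·(0.12667 − 0.15000) / (0.00069 − 0.06045)
   = 0.12667 − (-0.0000161)/(-0.0597600) = 0.1264006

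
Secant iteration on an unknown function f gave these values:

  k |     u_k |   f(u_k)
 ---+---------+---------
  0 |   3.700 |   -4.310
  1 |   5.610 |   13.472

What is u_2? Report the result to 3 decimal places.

4.163

u_2 = 5.610 − 13.472·(5.610 − 3.700) / (13.472 − (-4.310))
   = 5.610 − (25.73152)/(17.78200) = 4.16295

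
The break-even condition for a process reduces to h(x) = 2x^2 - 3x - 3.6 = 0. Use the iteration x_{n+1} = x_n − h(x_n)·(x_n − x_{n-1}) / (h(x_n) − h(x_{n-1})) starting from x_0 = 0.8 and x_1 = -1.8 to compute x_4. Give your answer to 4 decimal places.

h(0.8) = -4.720000, h(-1.8) = 8.280000
x_2 = -1.800000 − 8.280000·(-1.800000 − 0.800000) / (8.280000 − (-4.720000)) = -1.800000 − (-21.528000)/(13.000000) = -0.144000
h(-0.144000) = -3.126528
x_3 = -0.144000 − (-3.126528)·(-0.144000 − (-1.800000)) / (-3.126528 − 8.280000) = -0.144000 − (-5.177530)/(-11.406528) = -0.597909
h(-0.597909) = -1.091280
x_4 = -0.597909 − (-1.091280)·(-0.597909 − (-0.144000)) / (-1.091280 − (-3.126528)) = -0.597909 − (0.495342)/(2.035248) = -0.841291

-0.8413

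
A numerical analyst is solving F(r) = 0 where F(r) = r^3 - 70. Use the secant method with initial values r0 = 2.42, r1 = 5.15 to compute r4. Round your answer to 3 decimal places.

4.134

F(2.42) = -55.82751, F(5.15) = 66.59088
r2 = 5.15000 − 66.59088·(5.15000 − 2.42000) / (66.59088 − (-55.82751)) = 5.15000 − (181.79309)/(122.41839) = 3.66499
F(3.66499) = -20.77148
r3 = 3.66499 − (-20.77148)·(3.66499 − 5.15000) / (-20.77148 − 66.59088) = 3.66499 − (30.84595)/(-87.36236) = 4.01807
F(4.01807) = -5.12891
r4 = 4.01807 − (-5.12891)·(4.01807 − 3.66499) / (-5.12891 − (-20.77148)) = 4.01807 − (-1.81092)/(15.64257) = 4.13383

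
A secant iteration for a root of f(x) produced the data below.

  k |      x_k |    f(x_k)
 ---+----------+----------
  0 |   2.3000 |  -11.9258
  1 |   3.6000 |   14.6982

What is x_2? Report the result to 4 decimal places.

x_2 = 3.6000 − 14.6982·(3.6000 − 2.3000) / (14.6982 − (-11.9258))
   = 3.6000 − (19.107660)/(26.624000) = 2.882314

2.8823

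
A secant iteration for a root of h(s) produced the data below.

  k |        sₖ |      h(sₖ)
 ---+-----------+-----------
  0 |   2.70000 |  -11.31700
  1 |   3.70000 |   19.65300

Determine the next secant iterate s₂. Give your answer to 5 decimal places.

s₂ = 3.70000 − 19.65300·(3.70000 − 2.70000) / (19.65300 − (-11.31700))
   = 3.70000 − (19.6530000)/(30.9700000) = 3.0654181

3.06542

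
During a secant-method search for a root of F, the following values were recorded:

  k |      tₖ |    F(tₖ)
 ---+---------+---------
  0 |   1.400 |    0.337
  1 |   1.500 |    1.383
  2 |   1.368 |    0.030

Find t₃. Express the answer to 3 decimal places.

1.365

t₃ = 1.368 − 0.030·(1.368 − 1.500) / (0.030 − 1.383)
   = 1.368 − (-0.00396)/(-1.35300) = 1.36507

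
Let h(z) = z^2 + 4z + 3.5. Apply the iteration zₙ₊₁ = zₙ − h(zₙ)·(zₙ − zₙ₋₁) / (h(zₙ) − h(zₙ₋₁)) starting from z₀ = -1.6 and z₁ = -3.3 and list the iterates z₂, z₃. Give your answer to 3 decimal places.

-1.978, -2.369

h(-1.6) = -0.34000, h(-3.3) = 1.19000
z₂ = -3.30000 − 1.19000·(-3.30000 − (-1.60000)) / (1.19000 − (-0.34000)) = -3.30000 − (-2.02300)/(1.53000) = -1.97778
h(-1.97778) = -0.49951
z₃ = -1.97778 − (-0.49951)·(-1.97778 − (-3.30000)) / (-0.49951 − 1.19000) = -1.97778 − (-0.66046)/(-1.68951) = -2.36870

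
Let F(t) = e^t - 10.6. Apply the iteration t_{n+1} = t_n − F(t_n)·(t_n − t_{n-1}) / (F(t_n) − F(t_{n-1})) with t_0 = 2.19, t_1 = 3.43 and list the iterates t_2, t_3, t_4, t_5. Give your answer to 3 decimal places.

2.284, 2.327, 2.362, 2.361

F(2.19) = -1.66479, F(3.43) = 20.27664
t_2 = 3.43000 − 20.27664·(3.43000 − 2.19000) / (20.27664 − (-1.66479)) = 3.43000 − (25.14304)/(21.94143) = 2.28408
F(2.28408) = -0.78331
t_3 = 2.28408 − (-0.78331)·(2.28408 − 3.43000) / (-0.78331 − 20.27664) = 2.28408 − (0.89761)/(-21.05995) = 2.32671
F(2.32671) = -0.35586
t_4 = 2.32671 − (-0.35586)·(2.32671 − 2.28408) / (-0.35586 − (-0.78331)) = 2.32671 − (-0.01517)/(0.42745) = 2.36219
F(2.36219) = 0.01416
t_5 = 2.36219 − 0.01416·(2.36219 − 2.32671) / (0.01416 − (-0.35586)) = 2.36219 − (0.00050)/(0.37003) = 2.36083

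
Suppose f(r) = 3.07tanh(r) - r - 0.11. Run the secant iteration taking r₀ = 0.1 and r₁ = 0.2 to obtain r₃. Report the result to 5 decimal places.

0.05324

f(0.1) = 0.0959807, f(0.2) = 0.2959422
r₂ = 0.2000000 − 0.2959422·(0.2000000 − 0.1000000) / (0.2959422 − 0.0959807) = 0.2000000 − (0.0295942)/(0.1999615) = 0.0520004
f(0.0520004) = -0.0025029
r₃ = 0.0520004 − (-0.0025029)·(0.0520004 − 0.2000000) / (-0.0025029 − 0.2959422) = 0.0520004 − (0.0003704)/(-0.2984452) = 0.0532416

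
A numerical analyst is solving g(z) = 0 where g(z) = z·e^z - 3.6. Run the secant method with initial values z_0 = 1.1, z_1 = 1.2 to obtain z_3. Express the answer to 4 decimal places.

g(1.1) = -0.295417, g(1.2) = 0.384140
z_2 = 1.200000 − 0.384140·(1.200000 − 1.100000) / (0.384140 − (-0.295417)) = 1.200000 − (0.038414)/(0.679558) = 1.143472
g(1.143472) = -0.012193
z_3 = 1.143472 − (-0.012193)·(1.143472 − 1.200000) / (-0.012193 − 0.384140) = 1.143472 − (0.000689)/(-0.396333) = 1.145211

1.1452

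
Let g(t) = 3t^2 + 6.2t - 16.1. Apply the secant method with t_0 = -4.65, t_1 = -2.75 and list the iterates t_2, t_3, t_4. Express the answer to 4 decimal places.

g(-4.65) = 19.937500, g(-2.75) = -10.462500
t_2 = -2.750000 − (-10.462500)·(-2.750000 − (-4.650000)) / (-10.462500 − 19.937500) = -2.750000 − (-19.878750)/(-30.400000) = -3.403906
g(-3.403906) = -2.444485
t_3 = -3.403906 − (-2.444485)·(-3.403906 − (-2.750000)) / (-2.444485 − (-10.462500)) = -3.403906 − (1.598464)/(8.018015) = -3.603265
g(-3.603265) = 0.510319
t_4 = -3.603265 − 0.510319·(-3.603265 − (-3.403906)) / (0.510319 − (-2.444485)) = -3.603265 − (-0.101737)/(2.954804) = -3.568834

-3.4039, -3.6033, -3.5688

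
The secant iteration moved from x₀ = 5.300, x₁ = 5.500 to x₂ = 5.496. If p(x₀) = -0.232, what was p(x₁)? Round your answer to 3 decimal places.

The secant line through (5.300, -0.232) and (5.500, p(x₁)) crosses zero at x₂ = 5.496.
So (5.300, -0.232), (5.500, p(x₁)), (5.496, 0) are collinear:
p(x₁) = -0.232 · (5.500 − 5.496) / (5.300 − 5.496) = -0.232 · (0.00400)/(-0.19600) = 0.00473

0.005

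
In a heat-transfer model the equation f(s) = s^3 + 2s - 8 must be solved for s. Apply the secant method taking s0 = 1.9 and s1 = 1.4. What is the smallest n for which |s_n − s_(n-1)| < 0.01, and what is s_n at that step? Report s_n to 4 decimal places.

n = 4, s_n = 1.6702

f(1.9) = 2.659000, f(1.4) = -2.456000
s2 = 1.400000 − (-2.456000)·(-0.500000)/(-5.115000) = 1.640078;  |Δ| = 0.240078
f(1.640078) = -0.308269
s3 = 1.640078 − (-0.308269)·(0.240078)/(2.147731) = 1.674537;  |Δ| = 0.034459
f(1.674537) = 0.044601
s4 = 1.674537 − 0.044601·(0.034459)/(0.352870) = 1.670182;  |Δ| = 0.004355
|s4 − s3| = 0.004355 < 0.01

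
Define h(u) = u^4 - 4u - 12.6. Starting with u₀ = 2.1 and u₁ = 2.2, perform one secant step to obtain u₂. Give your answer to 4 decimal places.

2.1434

h(2.1) = -1.551900, h(2.2) = 2.025600
u₂ = 2.200000 − 2.025600·(2.200000 − 2.100000) / (2.025600 − (-1.551900)) = 2.200000 − (0.202560)/(3.577500) = 2.143379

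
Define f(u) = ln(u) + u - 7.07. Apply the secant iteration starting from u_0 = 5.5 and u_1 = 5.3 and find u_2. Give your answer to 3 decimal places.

5.386

f(5.5) = 0.13475, f(5.3) = -0.10229
u_2 = 5.30000 − (-0.10229)·(5.30000 − 5.50000) / (-0.10229 − 0.13475) = 5.30000 − (0.02046)/(-0.23704) = 5.38631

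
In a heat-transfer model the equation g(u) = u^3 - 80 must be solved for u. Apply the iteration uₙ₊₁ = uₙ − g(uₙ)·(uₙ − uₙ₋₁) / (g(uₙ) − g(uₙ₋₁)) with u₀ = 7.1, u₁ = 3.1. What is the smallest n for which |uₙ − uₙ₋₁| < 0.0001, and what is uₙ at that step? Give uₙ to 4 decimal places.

g(7.1) = 277.911000, g(3.1) = -50.209000
u₂ = 3.100000 − (-50.209000)·(-4.000000)/(-328.120000) = 3.712081;  |Δ| = 0.612081
g(3.712081) = -28.849214
u₃ = 3.712081 − (-28.849214)·(0.612081)/(21.359786) = 4.538777;  |Δ| = 0.826696
g(4.538777) = 13.501069
u₄ = 4.538777 − 13.501069·(0.826696)/(42.350283) = 4.275230;  |Δ| = 0.263547
g(4.275230) = -1.859075
u₅ = 4.275230 − (-1.859075)·(-0.263547)/(-15.360144) = 4.307128;  |Δ| = 0.031898
g(4.307128) = -0.096953
u₆ = 4.307128 − (-0.096953)·(0.031898)/(1.762122) = 4.308883;  |Δ| = 0.001755
g(4.308883) = 0.000761
u₇ = 4.308883 − 0.000761·(0.001755)/(0.097714) = 4.308869;  |Δ| = 0.000014
|u₇ − u₆| = 0.000014 < 0.0001

n = 7, uₙ = 4.3089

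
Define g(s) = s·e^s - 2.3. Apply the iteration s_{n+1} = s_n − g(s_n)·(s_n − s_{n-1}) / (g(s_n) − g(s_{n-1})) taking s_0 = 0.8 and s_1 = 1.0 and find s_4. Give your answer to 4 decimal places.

g(0.8) = -0.519567, g(1.0) = 0.418282
s_2 = 1.000000 − 0.418282·(1.000000 − 0.800000) / (0.418282 − (-0.519567)) = 1.000000 − (0.083656)/(0.937849) = 0.910800
g(0.910800) = -0.035469
s_3 = 0.910800 − (-0.035469)·(0.910800 − 1.000000) / (-0.035469 − 0.418282) = 0.910800 − (0.003164)/(-0.453751) = 0.917772
g(0.917772) = -0.002167
s_4 = 0.917772 − (-0.002167)·(0.917772 − 0.910800) / (-0.002167 − (-0.035469)) = 0.917772 − (-0.000015)/(0.033303) = 0.918226

0.9182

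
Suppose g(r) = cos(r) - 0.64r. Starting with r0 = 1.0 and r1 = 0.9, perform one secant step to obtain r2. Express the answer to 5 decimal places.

g(1.0) = -0.0996977, g(0.9) = 0.0456100
r2 = 0.9000000 − 0.0456100·(0.9000000 − 1.0000000) / (0.0456100 − (-0.0996977)) = 0.9000000 − (-0.0045610)/(0.1453077) = 0.9313886

0.93139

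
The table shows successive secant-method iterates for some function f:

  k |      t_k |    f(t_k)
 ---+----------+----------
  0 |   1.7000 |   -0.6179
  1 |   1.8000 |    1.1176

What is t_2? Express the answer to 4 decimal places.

t_2 = 1.8000 − 1.1176·(1.8000 − 1.7000) / (1.1176 − (-0.6179))
   = 1.8000 − (0.111760)/(1.735500) = 1.735604

1.7356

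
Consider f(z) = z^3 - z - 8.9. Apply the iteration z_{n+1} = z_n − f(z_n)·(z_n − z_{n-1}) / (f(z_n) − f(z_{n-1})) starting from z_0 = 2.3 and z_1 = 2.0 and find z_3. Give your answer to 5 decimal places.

2.23386

f(2.3) = 0.9670000, f(2.0) = -2.9000000
z_2 = 2.0000000 − (-2.9000000)·(2.0000000 − 2.3000000) / (-2.9000000 − 0.9670000) = 2.0000000 − (0.8700000)/(-3.8670000) = 2.2249806
f(2.2249806) = -0.1101280
z_3 = 2.2249806 − (-0.1101280)·(2.2249806 − 2.0000000) / (-0.1101280 − (-2.9000000)) = 2.2249806 − (-0.0247767)/(2.7898720) = 2.2338615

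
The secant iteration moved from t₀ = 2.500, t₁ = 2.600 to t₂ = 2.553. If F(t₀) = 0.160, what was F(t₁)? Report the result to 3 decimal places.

The secant line through (2.500, 0.160) and (2.600, F(t₁)) crosses zero at t₂ = 2.553.
So (2.500, 0.160), (2.600, F(t₁)), (2.553, 0) are collinear:
F(t₁) = 0.160 · (2.600 − 2.553) / (2.500 − 2.553) = 0.160 · (0.04700)/(-0.05300) = -0.14189

-0.142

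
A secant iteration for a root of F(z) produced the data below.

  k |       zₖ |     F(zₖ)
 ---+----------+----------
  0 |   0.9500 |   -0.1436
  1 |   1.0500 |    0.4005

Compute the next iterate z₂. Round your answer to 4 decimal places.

0.9764

z₂ = 1.0500 − 0.4005·(1.0500 − 0.9500) / (0.4005 − (-0.1436))
   = 1.0500 − (0.040050)/(0.544100) = 0.976392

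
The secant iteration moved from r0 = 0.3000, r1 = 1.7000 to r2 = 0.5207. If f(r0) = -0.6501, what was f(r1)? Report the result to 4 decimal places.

3.4738

The secant line through (0.3000, -0.6501) and (1.7000, f(r1)) crosses zero at r2 = 0.5207.
So (0.3000, -0.6501), (1.7000, f(r1)), (0.5207, 0) are collinear:
f(r1) = -0.6501 · (1.7000 − 0.5207) / (0.3000 − 0.5207) = -0.6501 · (1.179300)/(-0.220700) = 3.473779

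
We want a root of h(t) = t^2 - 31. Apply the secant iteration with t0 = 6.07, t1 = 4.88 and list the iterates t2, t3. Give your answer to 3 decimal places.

h(6.07) = 5.84490, h(4.88) = -7.18560
t2 = 4.88000 − (-7.18560)·(4.88000 − 6.07000) / (-7.18560 − 5.84490) = 4.88000 − (8.55086)/(-13.03050) = 5.53622
h(5.53622) = -0.35028
t3 = 5.53622 − (-0.35028)·(5.53622 − 4.88000) / (-0.35028 − (-7.18560)) = 5.53622 − (-0.22986)/(6.83532) = 5.56985

5.536, 5.570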